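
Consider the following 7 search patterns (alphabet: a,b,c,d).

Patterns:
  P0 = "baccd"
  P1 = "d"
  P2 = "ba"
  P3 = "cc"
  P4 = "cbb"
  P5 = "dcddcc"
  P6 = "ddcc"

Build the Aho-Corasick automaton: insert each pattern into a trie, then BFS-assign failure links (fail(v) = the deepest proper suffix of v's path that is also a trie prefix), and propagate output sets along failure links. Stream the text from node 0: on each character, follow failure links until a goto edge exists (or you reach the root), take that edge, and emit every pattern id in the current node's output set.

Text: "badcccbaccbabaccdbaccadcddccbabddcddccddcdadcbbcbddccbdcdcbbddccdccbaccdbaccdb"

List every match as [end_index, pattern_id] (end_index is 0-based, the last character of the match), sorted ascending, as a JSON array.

Build automaton:
Trie (insert patterns):
  n0 'ε': b→1 c→7 d→6
  n1 'b': a→2
  n2 'ba': c→3  [P2 ends]
  n3 'bac': c→4
  n4 'bacc': d→5
  n5 'baccd': ·  [P0 ends]
  n6 'd': c→11 d→16  [P1 ends]
  n7 'c': b→9 c→8
  n8 'cc': ·  [P3 ends]
  n9 'cb': b→10
  n10 'cbb': ·  [P4 ends]
  n11 'dc': d→12
  n12 'dcd': d→13
  n13 'dcdd': c→14
  n14 'dcddc': c→15
  n15 'dcddcc': ·  [P5 ends]
  n16 'dd': c→17
  n17 'ddc': c→18
  n18 'ddcc': ·  [P6 ends]

Failure links (BFS by depth):
  n1('b'): parent n0 fail=0; on 'b' 0 → fail=0;  out ∅∪∅=∅
  n6('d'): parent n0 fail=0; on 'd' 0 → fail=0;  out {1}∪∅={1}
  n7('c'): parent n0 fail=0; on 'c' 0 → fail=0;  out ∅∪∅=∅
  n2('ba'): parent n1 fail=0; on 'a' 0 → fail=0;  out {2}∪∅={2}
  n8('cc'): parent n7 fail=0; on 'c' 0 → fail=7;  out {3}∪∅={3}
  n9('cb'): parent n7 fail=0; on 'b' 0 → fail=1;  out ∅∪∅=∅
  n11('dc'): parent n6 fail=0; on 'c' 0 → fail=7;  out ∅∪∅=∅
  n16('dd'): parent n6 fail=0; on 'd' 0 → fail=6;  out ∅∪{1}={1}
  n3('bac'): parent n2 fail=0; on 'c' 0 → fail=7;  out ∅∪∅=∅
  n10('cbb'): parent n9 fail=1; on 'b' 1→0 → fail=1;  out {4}∪∅={4}
  n12('dcd'): parent n11 fail=7; on 'd' 7→0 → fail=6;  out ∅∪{1}={1}
  n17('ddc'): parent n16 fail=6; on 'c' 6 → fail=11;  out ∅∪∅=∅
  n4('bacc'): parent n3 fail=7; on 'c' 7 → fail=8;  out ∅∪{3}={3}
  n13('dcdd'): parent n12 fail=6; on 'd' 6 → fail=16;  out ∅∪{1}={1}
  n18('ddcc'): parent n17 fail=11; on 'c' 11→7 → fail=8;  out {6}∪{3}={3,6}
  n5('baccd'): parent n4 fail=8; on 'd' 8→7→0 → fail=6;  out {0}∪{1}={0,1}
  n14('dcddc'): parent n13 fail=16; on 'c' 16 → fail=17;  out ∅∪∅=∅
  n15('dcddcc'): parent n14 fail=17; on 'c' 17 → fail=18;  out {5}∪{3,6}={3,5,6}

Text stream:
pos 0 'b': at 1
pos 1 'a': at 2  emit P2@[0:1]
pos 2 'd': at 6 (via fail)  emit P1@[2:2]
pos 3 'c': at 11
pos 4 'c': at 8 (via fail)  emit P3@[3:4]
pos 5 'c': at 8 (via fail)  emit P3@[4:5]
pos 6 'b': at 9 (via fail)
pos 7 'a': at 2 (via fail)  emit P2@[6:7]
pos 8 'c': at 3
pos 9 'c': at 4  emit P3@[8:9]
pos 10 'b': at 9 (via fail)
pos 11 'a': at 2 (via fail)  emit P2@[10:11]
pos 12 'b': at 1 (via fail)
pos 13 'a': at 2  emit P2@[12:13]
pos 14 'c': at 3
pos 15 'c': at 4  emit P3@[14:15]
pos 16 'd': at 5  emit P0@[12:16],P1@[16:16]
pos 17 'b': at 1 (via fail)
pos 18 'a': at 2  emit P2@[17:18]
pos 19 'c': at 3
pos 20 'c': at 4  emit P3@[19:20]
pos 21 'a': at 0 (via fail)
pos 22 'd': at 6  emit P1@[22:22]
pos 23 'c': at 11
pos 24 'd': at 12  emit P1@[24:24]
pos 25 'd': at 13  emit P1@[25:25]
pos 26 'c': at 14
pos 27 'c': at 15  emit P3@[26:27],P5@[22:27],P6@[24:27]
pos 28 'b': at 9 (via fail)
pos 29 'a': at 2 (via fail)  emit P2@[28:29]
pos 30 'b': at 1 (via fail)
pos 31 'd': at 6 (via fail)  emit P1@[31:31]
pos 32 'd': at 16  emit P1@[32:32]
pos 33 'c': at 17
pos 34 'd': at 12 (via fail)  emit P1@[34:34]
pos 35 'd': at 13  emit P1@[35:35]
pos 36 'c': at 14
pos 37 'c': at 15  emit P3@[36:37],P5@[32:37],P6@[34:37]
pos 38 'd': at 6 (via fail)  emit P1@[38:38]
pos 39 'd': at 16  emit P1@[39:39]
pos 40 'c': at 17
pos 41 'd': at 12 (via fail)  emit P1@[41:41]
pos 42 'a': at 0 (via fail)
pos 43 'd': at 6  emit P1@[43:43]
pos 44 'c': at 11
pos 45 'b': at 9 (via fail)
pos 46 'b': at 10  emit P4@[44:46]
pos 47 'c': at 7 (via fail)
pos 48 'b': at 9
pos 49 'd': at 6 (via fail)  emit P1@[49:49]
pos 50 'd': at 16  emit P1@[50:50]
pos 51 'c': at 17
pos 52 'c': at 18  emit P3@[51:52],P6@[49:52]
pos 53 'b': at 9 (via fail)
pos 54 'd': at 6 (via fail)  emit P1@[54:54]
pos 55 'c': at 11
pos 56 'd': at 12  emit P1@[56:56]
pos 57 'c': at 11 (via fail)
pos 58 'b': at 9 (via fail)
pos 59 'b': at 10  emit P4@[57:59]
pos 60 'd': at 6 (via fail)  emit P1@[60:60]
pos 61 'd': at 16  emit P1@[61:61]
pos 62 'c': at 17
pos 63 'c': at 18  emit P3@[62:63],P6@[60:63]
pos 64 'd': at 6 (via fail)  emit P1@[64:64]
pos 65 'c': at 11
pos 66 'c': at 8 (via fail)  emit P3@[65:66]
pos 67 'b': at 9 (via fail)
pos 68 'a': at 2 (via fail)  emit P2@[67:68]
pos 69 'c': at 3
pos 70 'c': at 4  emit P3@[69:70]
pos 71 'd': at 5  emit P0@[67:71],P1@[71:71]
pos 72 'b': at 1 (via fail)
pos 73 'a': at 2  emit P2@[72:73]
pos 74 'c': at 3
pos 75 'c': at 4  emit P3@[74:75]
pos 76 'd': at 5  emit P0@[72:76],P1@[76:76]
pos 77 'b': at 1 (via fail)

All matches (sorted): [[1,2],[2,1],[4,3],[5,3],[7,2],[9,3],[11,2],[13,2],[15,3],[16,0],[16,1],[18,2],[20,3],[22,1],[24,1],[25,1],[27,3],[27,5],[27,6],[29,2],[31,1],[32,1],[34,1],[35,1],[37,3],[37,5],[37,6],[38,1],[39,1],[41,1],[43,1],[46,4],[49,1],[50,1],[52,3],[52,6],[54,1],[56,1],[59,4],[60,1],[61,1],[63,3],[63,6],[64,1],[66,3],[68,2],[70,3],[71,0],[71,1],[73,2],[75,3],[76,0],[76,1]]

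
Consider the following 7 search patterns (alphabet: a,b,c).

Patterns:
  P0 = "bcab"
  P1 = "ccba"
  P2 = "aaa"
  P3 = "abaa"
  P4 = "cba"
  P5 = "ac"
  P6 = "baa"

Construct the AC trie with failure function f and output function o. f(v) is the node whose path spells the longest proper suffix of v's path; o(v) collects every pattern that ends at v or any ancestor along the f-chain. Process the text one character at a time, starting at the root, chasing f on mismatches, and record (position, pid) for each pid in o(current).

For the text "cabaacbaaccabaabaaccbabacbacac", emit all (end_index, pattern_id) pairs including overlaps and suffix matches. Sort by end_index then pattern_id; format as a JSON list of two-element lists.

Build automaton:
Trie (insert patterns):
  n0 'ε': a→9 b→1 c→5
  n1 'b': a→18 c→2
  n2 'bc': a→3
  n3 'bca': b→4
  n4 'bcab': ·  ←P0
  n5 'c': b→15 c→6
  n6 'cc': b→7
  n7 'ccb': a→8
  n8 'ccba': ·  ←P1
  n9 'a': a→10 b→12 c→17
  n10 'aa': a→11
  n11 'aaa': ·  ←P2
  n12 'ab': a→13
  n13 'aba': a→14
  n14 'abaa': ·  ←P3
  n15 'cb': a→16
  n16 'cba': ·  ←P4
  n17 'ac': ·  ←P5
  n18 'ba': a→19
  n19 'baa': ·  ←P6

BFS fail/out derivation:
  fail(1) 'b': from fail(0)=0 chase 'b': 0 ⇒ 0;  out=∅∪out(0)=∅
  fail(5) 'c': from fail(0)=0 chase 'c': 0 ⇒ 0;  out=∅∪out(0)=∅
  fail(9) 'a': from fail(0)=0 chase 'a': 0 ⇒ 0;  out=∅∪out(0)=∅
  fail(2) 'bc': from fail(1)=0 chase 'c': 0 ⇒ 5;  out=∅∪out(5)=∅
  fail(6) 'cc': from fail(5)=0 chase 'c': 0 ⇒ 5;  out=∅∪out(5)=∅
  fail(10) 'aa': from fail(9)=0 chase 'a': 0 ⇒ 9;  out=∅∪out(9)=∅
  fail(12) 'ab': from fail(9)=0 chase 'b': 0 ⇒ 1;  out=∅∪out(1)=∅
  fail(15) 'cb': from fail(5)=0 chase 'b': 0 ⇒ 1;  out=∅∪out(1)=∅
  fail(17) 'ac': from fail(9)=0 chase 'c': 0 ⇒ 5;  out={5}∪out(5)={5}
  fail(18) 'ba': from fail(1)=0 chase 'a': 0 ⇒ 9;  out=∅∪out(9)=∅
  fail(3) 'bca': from fail(2)=5 chase 'a': 5→0 ⇒ 9;  out=∅∪out(9)=∅
  fail(7) 'ccb': from fail(6)=5 chase 'b': 5 ⇒ 15;  out=∅∪out(15)=∅
  fail(11) 'aaa': from fail(10)=9 chase 'a': 9 ⇒ 10;  out={2}∪out(10)={2}
  fail(13) 'aba': from fail(12)=1 chase 'a': 1 ⇒ 18;  out=∅∪out(18)=∅
  fail(16) 'cba': from fail(15)=1 chase 'a': 1 ⇒ 18;  out={4}∪out(18)={4}
  fail(19) 'baa': from fail(18)=9 chase 'a': 9 ⇒ 10;  out={6}∪out(10)={6}
  fail(4) 'bcab': from fail(3)=9 chase 'b': 9 ⇒ 12;  out={0}∪out(12)={0}
  fail(8) 'ccba': from fail(7)=15 chase 'a': 15 ⇒ 16;  out={1}∪out(16)={1,4}
  fail(14) 'abaa': from fail(13)=18 chase 'a': 18 ⇒ 19;  out={3}∪out(19)={3,6}

Text stream:
i=0 'c': node 0→5
i=1 'a': node 5→9 (via fail)
i=2 'b': node 9→12
i=3 'a': node 12→13
i=4 'a': node 13→14  ** P3@[1:4],P6@[2:4]
i=5 'c': node 14→17 (via fail)  ** P5@[4:5]
i=6 'b': node 17→15 (via fail)
i=7 'a': node 15→16  ** P4@[5:7]
i=8 'a': node 16→19 (via fail)  ** P6@[6:8]
i=9 'c': node 19→17 (via fail)  ** P5@[8:9]
i=10 'c': node 17→6 (via fail)
i=11 'a': node 6→9 (via fail)
i=12 'b': node 9→12
i=13 'a': node 12→13
i=14 'a': node 13→14  ** P3@[11:14],P6@[12:14]
i=15 'b': node 14→12 (via fail)
i=16 'a': node 12→13
i=17 'a': node 13→14  ** P3@[14:17],P6@[15:17]
i=18 'c': node 14→17 (via fail)  ** P5@[17:18]
i=19 'c': node 17→6 (via fail)
i=20 'b': node 6→7
i=21 'a': node 7→8  ** P1@[18:21],P4@[19:21]
i=22 'b': node 8→12 (via fail)
i=23 'a': node 12→13
i=24 'c': node 13→17 (via fail)  ** P5@[23:24]
i=25 'b': node 17→15 (via fail)
i=26 'a': node 15→16  ** P4@[24:26]
i=27 'c': node 16→17 (via fail)  ** P5@[26:27]
i=28 'a': node 17→9 (via fail)
i=29 'c': node 9→17  ** P5@[28:29]

Matches: [[4,3],[4,6],[5,5],[7,4],[8,6],[9,5],[14,3],[14,6],[17,3],[17,6],[18,5],[21,1],[21,4],[24,5],[26,4],[27,5],[29,5]]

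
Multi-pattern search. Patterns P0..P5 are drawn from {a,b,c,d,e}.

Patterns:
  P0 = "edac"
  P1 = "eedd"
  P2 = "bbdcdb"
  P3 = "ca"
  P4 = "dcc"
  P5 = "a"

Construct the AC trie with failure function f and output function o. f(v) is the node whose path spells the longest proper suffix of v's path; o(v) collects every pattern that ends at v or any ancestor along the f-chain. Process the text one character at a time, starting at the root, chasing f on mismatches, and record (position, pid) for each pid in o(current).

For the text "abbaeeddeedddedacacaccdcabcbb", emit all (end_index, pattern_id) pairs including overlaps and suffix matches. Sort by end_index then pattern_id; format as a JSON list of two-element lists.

Construct AC machine:
Trie nodes:
  n0 'ε': a→19 b→8 c→14 d→16 e→1
  n1 'e': d→2 e→5
  n2 'ed': a→3
  n3 'eda': c→4
  n4 'edac': ·  ←P0
  n5 'ee': d→6
  n6 'eed': d→7
  n7 'eedd': ·  ←P1
  n8 'b': b→9
  n9 'bb': d→10
  n10 'bbd': c→11
  n11 'bbdc': d→12
  n12 'bbdcd': b→13
  n13 'bbdcdb': ·  ←P2
  n14 'c': a→15
  n15 'ca': ·  ←P3
  n16 'd': c→17
  n17 'dc': c→18
  n18 'dcc': ·  ←P4
  n19 'a': ·  ←P5

Failure links (BFS by depth):
  n1('e'): parent n0 fail=0; on 'e' 0 → fail=0;  out ∅∪∅=∅
  n8('b'): parent n0 fail=0; on 'b' 0 → fail=0;  out ∅∪∅=∅
  n14('c'): parent n0 fail=0; on 'c' 0 → fail=0;  out ∅∪∅=∅
  n16('d'): parent n0 fail=0; on 'd' 0 → fail=0;  out ∅∪∅=∅
  n19('a'): parent n0 fail=0; on 'a' 0 → fail=0;  out {5}∪∅={5}
  n2('ed'): parent n1 fail=0; on 'd' 0 → fail=16;  out ∅∪∅=∅
  n5('ee'): parent n1 fail=0; on 'e' 0 → fail=1;  out ∅∪∅=∅
  n9('bb'): parent n8 fail=0; on 'b' 0 → fail=8;  out ∅∪∅=∅
  n15('ca'): parent n14 fail=0; on 'a' 0 → fail=19;  out {3}∪{5}={3,5}
  n17('dc'): parent n16 fail=0; on 'c' 0 → fail=14;  out ∅∪∅=∅
  n3('eda'): parent n2 fail=16; on 'a' 16→0 → fail=19;  out ∅∪{5}={5}
  n6('eed'): parent n5 fail=1; on 'd' 1 → fail=2;  out ∅∪∅=∅
  n10('bbd'): parent n9 fail=8; on 'd' 8→0 → fail=16;  out ∅∪∅=∅
  n18('dcc'): parent n17 fail=14; on 'c' 14→0 → fail=14;  out {4}∪∅={4}
  n4('edac'): parent n3 fail=19; on 'c' 19→0 → fail=14;  out {0}∪∅={0}
  n7('eedd'): parent n6 fail=2; on 'd' 2→16→0 → fail=16;  out {1}∪∅={1}
  n11('bbdc'): parent n10 fail=16; on 'c' 16 → fail=17;  out ∅∪∅=∅
  n12('bbdcd'): parent n11 fail=17; on 'd' 17→14→0 → fail=16;  out ∅∪∅=∅
  n13('bbdcdb'): parent n12 fail=16; on 'b' 16→0 → fail=8;  out {2}∪∅={2}

Run:
[0] read 'a'  n0⇒n19  ** P5@[0:0]
[1] read 'b'  n19⇒n8 ·f
[2] read 'b'  n8⇒n9
[3] read 'a'  n9⇒n19 ·f  ** P5@[3:3]
[4] read 'e'  n19⇒n1 ·f
[5] read 'e'  n1⇒n5
[6] read 'd'  n5⇒n6
[7] read 'd'  n6⇒n7  ** P1@[4:7]
[8] read 'e'  n7⇒n1 ·f
[9] read 'e'  n1⇒n5
[10] read 'd'  n5⇒n6
[11] read 'd'  n6⇒n7  ** P1@[8:11]
[12] read 'd'  n7⇒n16 ·f
[13] read 'e'  n16⇒n1 ·f
[14] read 'd'  n1⇒n2
[15] read 'a'  n2⇒n3  ** P5@[15:15]
[16] read 'c'  n3⇒n4  ** P0@[13:16]
[17] read 'a'  n4⇒n15 ·f  ** P3@[16:17],P5@[17:17]
[18] read 'c'  n15⇒n14 ·f
[19] read 'a'  n14⇒n15  ** P3@[18:19],P5@[19:19]
[20] read 'c'  n15⇒n14 ·f
[21] read 'c'  n14⇒n14 ·f
[22] read 'd'  n14⇒n16 ·f
[23] read 'c'  n16⇒n17
[24] read 'a'  n17⇒n15 ·f  ** P3@[23:24],P5@[24:24]
[25] read 'b'  n15⇒n8 ·f
[26] read 'c'  n8⇒n14 ·f
[27] read 'b'  n14⇒n8 ·f
[28] read 'b'  n8⇒n9

All matches (sorted): [[0,5],[3,5],[7,1],[11,1],[15,5],[16,0],[17,3],[17,5],[19,3],[19,5],[24,3],[24,5]]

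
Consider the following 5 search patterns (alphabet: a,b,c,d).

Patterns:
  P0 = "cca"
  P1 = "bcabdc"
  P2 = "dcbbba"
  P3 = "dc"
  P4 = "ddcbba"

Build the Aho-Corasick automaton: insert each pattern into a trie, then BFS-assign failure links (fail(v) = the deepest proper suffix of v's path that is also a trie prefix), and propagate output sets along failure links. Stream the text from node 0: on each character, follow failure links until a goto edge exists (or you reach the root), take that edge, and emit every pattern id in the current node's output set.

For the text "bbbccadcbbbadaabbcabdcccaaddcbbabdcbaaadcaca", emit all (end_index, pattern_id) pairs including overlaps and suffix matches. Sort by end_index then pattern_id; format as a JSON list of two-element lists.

Construct AC machine:
Trie nodes:
  n0 'ε': b→4 c→1 d→10
  n1 'c': c→2
  n2 'cc': a→3
  n3 'cca': ·  ←P0
  n4 'b': c→5
  n5 'bc': a→6
  n6 'bca': b→7
  n7 'bcab': d→8
  n8 'bcabd': c→9
  n9 'bcabdc': ·  ←P1
  n10 'd': c→11 d→16
  n11 'dc': b→12  ←P3
  n12 'dcb': b→13
  n13 'dcbb': b→14
  n14 'dcbbb': a→15
  n15 'dcbbba': ·  ←P2
  n16 'dd': c→17
  n17 'ddc': b→18
  n18 'ddcb': b→19
  n19 'ddcbb': a→20
  n20 'ddcbba': ·  ←P4

BFS fail/out derivation:
  n1('c'): parent n0 fail=0; on 'c' 0 → fail=0;  out ∅∪∅=∅
  n4('b'): parent n0 fail=0; on 'b' 0 → fail=0;  out ∅∪∅=∅
  n10('d'): parent n0 fail=0; on 'd' 0 → fail=0;  out ∅∪∅=∅
  n2('cc'): parent n1 fail=0; on 'c' 0 → fail=1;  out ∅∪∅=∅
  n5('bc'): parent n4 fail=0; on 'c' 0 → fail=1;  out ∅∪∅=∅
  n11('dc'): parent n10 fail=0; on 'c' 0 → fail=1;  out {3}∪∅={3}
  n16('dd'): parent n10 fail=0; on 'd' 0 → fail=10;  out ∅∪∅=∅
  n3('cca'): parent n2 fail=1; on 'a' 1→0 → fail=0;  out {0}∪∅={0}
  n6('bca'): parent n5 fail=1; on 'a' 1→0 → fail=0;  out ∅∪∅=∅
  n12('dcb'): parent n11 fail=1; on 'b' 1→0 → fail=4;  out ∅∪∅=∅
  n17('ddc'): parent n16 fail=10; on 'c' 10 → fail=11;  out ∅∪{3}={3}
  n7('bcab'): parent n6 fail=0; on 'b' 0 → fail=4;  out ∅∪∅=∅
  n13('dcbb'): parent n12 fail=4; on 'b' 4→0 → fail=4;  out ∅∪∅=∅
  n18('ddcb'): parent n17 fail=11; on 'b' 11 → fail=12;  out ∅∪∅=∅
  n8('bcabd'): parent n7 fail=4; on 'd' 4→0 → fail=10;  out ∅∪∅=∅
  n14('dcbbb'): parent n13 fail=4; on 'b' 4→0 → fail=4;  out ∅∪∅=∅
  n19('ddcbb'): parent n18 fail=12; on 'b' 12 → fail=13;  out ∅∪∅=∅
  n9('bcabdc'): parent n8 fail=10; on 'c' 10 → fail=11;  out {1}∪{3}={1,3}
  n15('dcbbba'): parent n14 fail=4; on 'a' 4→0 → fail=0;  out {2}∪∅={2}
  n20('ddcbba'): parent n19 fail=13; on 'a' 13→4→0 → fail=0;  out {4}∪∅={4}

Run:
pos 0 'b': at 4
pos 1 'b': at 4 (via fail)
pos 2 'b': at 4 (via fail)
pos 3 'c': at 5
pos 4 'c': at 2 (via fail)
pos 5 'a': at 3  → match P0@[3:5]
pos 6 'd': at 10 (via fail)
pos 7 'c': at 11  → match P3@[6:7]
pos 8 'b': at 12
pos 9 'b': at 13
pos 10 'b': at 14
pos 11 'a': at 15  → match P2@[6:11]
pos 12 'd': at 10 (via fail)
pos 13 'a': at 0 (via fail)
pos 14 'a': at 0
pos 15 'b': at 4
pos 16 'b': at 4 (via fail)
pos 17 'c': at 5
pos 18 'a': at 6
pos 19 'b': at 7
pos 20 'd': at 8
pos 21 'c': at 9  → match P1@[16:21],P3@[20:21]
pos 22 'c': at 2 (via fail)
pos 23 'c': at 2 (via fail)
pos 24 'a': at 3  → match P0@[22:24]
pos 25 'a': at 0 (via fail)
pos 26 'd': at 10
pos 27 'd': at 16
pos 28 'c': at 17  → match P3@[27:28]
pos 29 'b': at 18
pos 30 'b': at 19
pos 31 'a': at 20  → match P4@[26:31]
pos 32 'b': at 4 (via fail)
pos 33 'd': at 10 (via fail)
pos 34 'c': at 11  → match P3@[33:34]
pos 35 'b': at 12
pos 36 'a': at 0 (via fail)
pos 37 'a': at 0
pos 38 'a': at 0
pos 39 'd': at 10
pos 40 'c': at 11  → match P3@[39:40]
pos 41 'a': at 0 (via fail)
pos 42 'c': at 1
pos 43 'a': at 0 (via fail)

All matches (sorted): [[5,0],[7,3],[11,2],[21,1],[21,3],[24,0],[28,3],[31,4],[34,3],[40,3]]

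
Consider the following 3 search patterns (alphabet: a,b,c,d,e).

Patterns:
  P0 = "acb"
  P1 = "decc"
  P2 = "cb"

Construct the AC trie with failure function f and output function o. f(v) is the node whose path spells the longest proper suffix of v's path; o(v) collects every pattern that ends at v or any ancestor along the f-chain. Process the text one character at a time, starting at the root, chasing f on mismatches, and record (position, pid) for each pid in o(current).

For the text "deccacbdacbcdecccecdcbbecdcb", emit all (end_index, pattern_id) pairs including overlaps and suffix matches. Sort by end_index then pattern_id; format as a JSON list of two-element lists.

Construct AC machine:
Trie nodes:
  n0 'ε': a→1 c→8 d→4
  n1 'a': c→2
  n2 'ac': b→3
  n3 'acb': ·  [P0 ends]
  n4 'd': e→5
  n5 'de': c→6
  n6 'dec': c→7
  n7 'decc': ·  [P1 ends]
  n8 'c': b→9
  n9 'cb': ·  [P2 ends]

Failure links (BFS by depth):
  n1('a'): parent n0 fail=0; on 'a' 0 → fail=0;  out ∅∪∅=∅
  n4('d'): parent n0 fail=0; on 'd' 0 → fail=0;  out ∅∪∅=∅
  n8('c'): parent n0 fail=0; on 'c' 0 → fail=0;  out ∅∪∅=∅
  n2('ac'): parent n1 fail=0; on 'c' 0 → fail=8;  out ∅∪∅=∅
  n5('de'): parent n4 fail=0; on 'e' 0 → fail=0;  out ∅∪∅=∅
  n9('cb'): parent n8 fail=0; on 'b' 0 → fail=0;  out {2}∪∅={2}
  n3('acb'): parent n2 fail=8; on 'b' 8 → fail=9;  out {0}∪{2}={0,2}
  n6('dec'): parent n5 fail=0; on 'c' 0 → fail=8;  out ∅∪∅=∅
  n7('decc'): parent n6 fail=8; on 'c' 8→0 → fail=8;  out {1}∪∅={1}

Text stream:
pos 0 'd': at 4
pos 1 'e': at 5
pos 2 'c': at 6
pos 3 'c': at 7  → match P1@[0:3]
pos 4 'a': at 1 ·f
pos 5 'c': at 2
pos 6 'b': at 3  → match P0@[4:6],P2@[5:6]
pos 7 'd': at 4 ·f
pos 8 'a': at 1 ·f
pos 9 'c': at 2
pos 10 'b': at 3  → match P0@[8:10],P2@[9:10]
pos 11 'c': at 8 ·f
pos 12 'd': at 4 ·f
pos 13 'e': at 5
pos 14 'c': at 6
pos 15 'c': at 7  → match P1@[12:15]
pos 16 'c': at 8 ·f
pos 17 'e': at 0 ·f
pos 18 'c': at 8
pos 19 'd': at 4 ·f
pos 20 'c': at 8 ·f
pos 21 'b': at 9  → match P2@[20:21]
pos 22 'b': at 0 ·f
pos 23 'e': at 0
pos 24 'c': at 8
pos 25 'd': at 4 ·f
pos 26 'c': at 8 ·f
pos 27 'b': at 9  → match P2@[26:27]

Matches: [[3,1],[6,0],[6,2],[10,0],[10,2],[15,1],[21,2],[27,2]]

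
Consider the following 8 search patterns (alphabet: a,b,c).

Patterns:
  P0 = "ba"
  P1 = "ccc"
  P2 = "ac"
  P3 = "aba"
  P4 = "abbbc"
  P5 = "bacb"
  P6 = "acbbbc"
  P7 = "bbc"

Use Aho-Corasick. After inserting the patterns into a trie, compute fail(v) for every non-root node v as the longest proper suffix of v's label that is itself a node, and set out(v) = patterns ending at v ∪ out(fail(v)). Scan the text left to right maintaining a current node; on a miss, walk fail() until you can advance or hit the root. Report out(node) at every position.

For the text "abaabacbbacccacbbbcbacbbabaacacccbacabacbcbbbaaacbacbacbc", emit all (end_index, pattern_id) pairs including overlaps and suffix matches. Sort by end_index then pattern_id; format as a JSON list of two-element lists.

Build:
Trie nodes:
  n0 'ε': a→6 b→1 c→3
  n1 'b': a→2 b→19
  n2 'ba': c→13  ←P0
  n3 'c': c→4
  n4 'cc': c→5
  n5 'ccc': ·  ←P1
  n6 'a': b→8 c→7
  n7 'ac': b→15  ←P2
  n8 'ab': a→9 b→10
  n9 'aba': ·  ←P3
  n10 'abb': b→11
  n11 'abbb': c→12
  n12 'abbbc': ·  ←P4
  n13 'bac': b→14
  n14 'bacb': ·  ←P5
  n15 'acb': b→16
  n16 'acbb': b→17
  n17 'acbbb': c→18
  n18 'acbbbc': ·  ←P6
  n19 'bb': c→20
  n20 'bbc': ·  ←P7

Failure links (BFS by depth):
  fail(1) 'b': from fail(0)=0 chase 'b': 0 ⇒ 0;  out=∅∪out(0)=∅
  fail(3) 'c': from fail(0)=0 chase 'c': 0 ⇒ 0;  out=∅∪out(0)=∅
  fail(6) 'a': from fail(0)=0 chase 'a': 0 ⇒ 0;  out=∅∪out(0)=∅
  fail(2) 'ba': from fail(1)=0 chase 'a': 0 ⇒ 6;  out={0}∪out(6)={0}
  fail(4) 'cc': from fail(3)=0 chase 'c': 0 ⇒ 3;  out=∅∪out(3)=∅
  fail(7) 'ac': from fail(6)=0 chase 'c': 0 ⇒ 3;  out={2}∪out(3)={2}
  fail(8) 'ab': from fail(6)=0 chase 'b': 0 ⇒ 1;  out=∅∪out(1)=∅
  fail(19) 'bb': from fail(1)=0 chase 'b': 0 ⇒ 1;  out=∅∪out(1)=∅
  fail(5) 'ccc': from fail(4)=3 chase 'c': 3 ⇒ 4;  out={1}∪out(4)={1}
  fail(9) 'aba': from fail(8)=1 chase 'a': 1 ⇒ 2;  out={3}∪out(2)={0,3}
  fail(10) 'abb': from fail(8)=1 chase 'b': 1 ⇒ 19;  out=∅∪out(19)=∅
  fail(13) 'bac': from fail(2)=6 chase 'c': 6 ⇒ 7;  out=∅∪out(7)={2}
  fail(15) 'acb': from fail(7)=3 chase 'b': 3→0 ⇒ 1;  out=∅∪out(1)=∅
  fail(20) 'bbc': from fail(19)=1 chase 'c': 1→0 ⇒ 3;  out={7}∪out(3)={7}
  fail(11) 'abbb': from fail(10)=19 chase 'b': 19→1 ⇒ 19;  out=∅∪out(19)=∅
  fail(14) 'bacb': from fail(13)=7 chase 'b': 7 ⇒ 15;  out={5}∪out(15)={5}
  fail(16) 'acbb': from fail(15)=1 chase 'b': 1 ⇒ 19;  out=∅∪out(19)=∅
  fail(12) 'abbbc': from fail(11)=19 chase 'c': 19 ⇒ 20;  out={4}∪out(20)={4,7}
  fail(17) 'acbbb': from fail(16)=19 chase 'b': 19→1 ⇒ 19;  out=∅∪out(19)=∅
  fail(18) 'acbbbc': from fail(17)=19 chase 'c': 19 ⇒ 20;  out={6}∪out(20)={6,7}

Scan:
pos 0 'a': at 6
pos 1 'b': at 8
pos 2 'a': at 9  → match P0@[1:2],P3@[0:2]
pos 3 'a': at 6 ·f
pos 4 'b': at 8
pos 5 'a': at 9  → match P0@[4:5],P3@[3:5]
pos 6 'c': at 13 ·f  → match P2@[5:6]
pos 7 'b': at 14  → match P5@[4:7]
pos 8 'b': at 16 ·f
pos 9 'a': at 2 ·f  → match P0@[8:9]
pos 10 'c': at 13  → match P2@[9:10]
pos 11 'c': at 4 ·f
pos 12 'c': at 5  → match P1@[10:12]
pos 13 'a': at 6 ·f
pos 14 'c': at 7  → match P2@[13:14]
pos 15 'b': at 15
pos 16 'b': at 16
pos 17 'b': at 17
pos 18 'c': at 18  → match P6@[13:18],P7@[16:18]
pos 19 'b': at 1 ·f
pos 20 'a': at 2  → match P0@[19:20]
pos 21 'c': at 13  → match P2@[20:21]
pos 22 'b': at 14  → match P5@[19:22]
pos 23 'b': at 16 ·f
pos 24 'a': at 2 ·f  → match P0@[23:24]
pos 25 'b': at 8 ·f
pos 26 'a': at 9  → match P0@[25:26],P3@[24:26]
pos 27 'a': at 6 ·f
pos 28 'c': at 7  → match P2@[27:28]
pos 29 'a': at 6 ·f
pos 30 'c': at 7  → match P2@[29:30]
pos 31 'c': at 4 ·f
pos 32 'c': at 5  → match P1@[30:32]
pos 33 'b': at 1 ·f
pos 34 'a': at 2  → match P0@[33:34]
pos 35 'c': at 13  → match P2@[34:35]
pos 36 'a': at 6 ·f
pos 37 'b': at 8
pos 38 'a': at 9  → match P0@[37:38],P3@[36:38]
pos 39 'c': at 13 ·f  → match P2@[38:39]
pos 40 'b': at 14  → match P5@[37:40]
pos 41 'c': at 3 ·f
pos 42 'b': at 1 ·f
pos 43 'b': at 19
pos 44 'b': at 19 ·f
pos 45 'a': at 2 ·f  → match P0@[44:45]
pos 46 'a': at 6 ·f
pos 47 'a': at 6 ·f
pos 48 'c': at 7  → match P2@[47:48]
pos 49 'b': at 15
pos 50 'a': at 2 ·f  → match P0@[49:50]
pos 51 'c': at 13  → match P2@[50:51]
pos 52 'b': at 14  → match P5@[49:52]
pos 53 'a': at 2 ·f  → match P0@[52:53]
pos 54 'c': at 13  → match P2@[53:54]
pos 55 'b': at 14  → match P5@[52:55]
pos 56 'c': at 3 ·f

Result: [[2,0],[2,3],[5,0],[5,3],[6,2],[7,5],[9,0],[10,2],[12,1],[14,2],[18,6],[18,7],[20,0],[21,2],[22,5],[24,0],[26,0],[26,3],[28,2],[30,2],[32,1],[34,0],[35,2],[38,0],[38,3],[39,2],[40,5],[45,0],[48,2],[50,0],[51,2],[52,5],[53,0],[54,2],[55,5]]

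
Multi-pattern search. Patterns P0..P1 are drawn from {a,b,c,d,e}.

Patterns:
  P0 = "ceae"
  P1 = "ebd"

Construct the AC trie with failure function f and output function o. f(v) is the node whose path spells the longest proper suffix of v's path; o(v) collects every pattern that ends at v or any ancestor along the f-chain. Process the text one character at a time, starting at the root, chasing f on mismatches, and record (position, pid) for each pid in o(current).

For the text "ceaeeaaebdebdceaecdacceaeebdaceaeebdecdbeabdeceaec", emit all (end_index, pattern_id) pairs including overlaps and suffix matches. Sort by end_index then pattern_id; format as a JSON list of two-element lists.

Construct AC machine:
Trie (insert patterns):
  n0 'ε': c→1 e→5
  n1 'c': e→2
  n2 'ce': a→3
  n3 'cea': e→4
  n4 'ceae': ·  [P0 ends]
  n5 'e': b→6
  n6 'eb': d→7
  n7 'ebd': ·  [P1 ends]

Failure links (BFS by depth):
  fail(1) 'c': from fail(0)=0 chase 'c': 0 ⇒ 0;  out=∅∪out(0)=∅
  fail(5) 'e': from fail(0)=0 chase 'e': 0 ⇒ 0;  out=∅∪out(0)=∅
  fail(2) 'ce': from fail(1)=0 chase 'e': 0 ⇒ 5;  out=∅∪out(5)=∅
  fail(6) 'eb': from fail(5)=0 chase 'b': 0 ⇒ 0;  out=∅∪out(0)=∅
  fail(3) 'cea': from fail(2)=5 chase 'a': 5→0 ⇒ 0;  out=∅∪out(0)=∅
  fail(7) 'ebd': from fail(6)=0 chase 'd': 0 ⇒ 0;  out={1}∪out(0)={1}
  fail(4) 'ceae': from fail(3)=0 chase 'e': 0 ⇒ 5;  out={0}∪out(5)={0}

Text stream:
[0] read 'c'  n0⇒n1
[1] read 'e'  n1⇒n2
[2] read 'a'  n2⇒n3
[3] read 'e'  n3⇒n4  emit P0@[0:3]
[4] read 'e'  n4⇒n5 (fail-walked)
[5] read 'a'  n5⇒n0 (fail-walked)
[6] read 'a'  n0⇒n0
[7] read 'e'  n0⇒n5
[8] read 'b'  n5⇒n6
[9] read 'd'  n6⇒n7  emit P1@[7:9]
[10] read 'e'  n7⇒n5 (fail-walked)
[11] read 'b'  n5⇒n6
[12] read 'd'  n6⇒n7  emit P1@[10:12]
[13] read 'c'  n7⇒n1 (fail-walked)
[14] read 'e'  n1⇒n2
[15] read 'a'  n2⇒n3
[16] read 'e'  n3⇒n4  emit P0@[13:16]
[17] read 'c'  n4⇒n1 (fail-walked)
[18] read 'd'  n1⇒n0 (fail-walked)
[19] read 'a'  n0⇒n0
[20] read 'c'  n0⇒n1
[21] read 'c'  n1⇒n1 (fail-walked)
[22] read 'e'  n1⇒n2
[23] read 'a'  n2⇒n3
[24] read 'e'  n3⇒n4  emit P0@[21:24]
[25] read 'e'  n4⇒n5 (fail-walked)
[26] read 'b'  n5⇒n6
[27] read 'd'  n6⇒n7  emit P1@[25:27]
[28] read 'a'  n7⇒n0 (fail-walked)
[29] read 'c'  n0⇒n1
[30] read 'e'  n1⇒n2
[31] read 'a'  n2⇒n3
[32] read 'e'  n3⇒n4  emit P0@[29:32]
[33] read 'e'  n4⇒n5 (fail-walked)
[34] read 'b'  n5⇒n6
[35] read 'd'  n6⇒n7  emit P1@[33:35]
[36] read 'e'  n7⇒n5 (fail-walked)
[37] read 'c'  n5⇒n1 (fail-walked)
[38] read 'd'  n1⇒n0 (fail-walked)
[39] read 'b'  n0⇒n0
[40] read 'e'  n0⇒n5
[41] read 'a'  n5⇒n0 (fail-walked)
[42] read 'b'  n0⇒n0
[43] read 'd'  n0⇒n0
[44] read 'e'  n0⇒n5
[45] read 'c'  n5⇒n1 (fail-walked)
[46] read 'e'  n1⇒n2
[47] read 'a'  n2⇒n3
[48] read 'e'  n3⇒n4  emit P0@[45:48]
[49] read 'c'  n4⇒n1 (fail-walked)

All matches (sorted): [[3,0],[9,1],[12,1],[16,0],[24,0],[27,1],[32,0],[35,1],[48,0]]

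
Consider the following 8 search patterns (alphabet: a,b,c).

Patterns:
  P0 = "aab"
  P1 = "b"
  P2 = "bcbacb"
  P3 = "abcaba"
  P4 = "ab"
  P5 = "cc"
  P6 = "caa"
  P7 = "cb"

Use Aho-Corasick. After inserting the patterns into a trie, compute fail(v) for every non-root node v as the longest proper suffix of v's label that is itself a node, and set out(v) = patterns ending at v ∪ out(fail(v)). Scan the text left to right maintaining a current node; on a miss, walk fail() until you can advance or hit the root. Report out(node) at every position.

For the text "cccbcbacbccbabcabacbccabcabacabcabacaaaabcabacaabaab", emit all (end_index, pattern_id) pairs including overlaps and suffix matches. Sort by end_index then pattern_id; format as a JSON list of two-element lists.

Build:
Trie nodes:
  0='ε' goto a→1 b→4 c→15
  1='a' goto a→2 b→10
  2='aa' goto b→3
  3='aab' goto ·  ←P0
  4='b' goto c→5  ←P1
  5='bc' goto b→6
  6='bcb' goto a→7
  7='bcba' goto c→8
  8='bcbac' goto b→9
  9='bcbacb' goto ·  ←P2
  10='ab' goto c→11  ←P4
  11='abc' goto a→12
  12='abca' goto b→13
  13='abcab' goto a→14
  14='abcaba' goto ·  ←P3
  15='c' goto a→17 b→19 c→16
  16='cc' goto ·  ←P5
  17='ca' goto a→18
  18='caa' goto ·  ←P6
  19='cb' goto ·  ←P7

BFS fail/out derivation:
  n1('a'): parent n0 fail=0; on 'a' 0 → fail=0;  out ∅∪∅=∅
  n4('b'): parent n0 fail=0; on 'b' 0 → fail=0;  out {1}∪∅={1}
  n15('c'): parent n0 fail=0; on 'c' 0 → fail=0;  out ∅∪∅=∅
  n2('aa'): parent n1 fail=0; on 'a' 0 → fail=1;  out ∅∪∅=∅
  n5('bc'): parent n4 fail=0; on 'c' 0 → fail=15;  out ∅∪∅=∅
  n10('ab'): parent n1 fail=0; on 'b' 0 → fail=4;  out {4}∪{1}={1,4}
  n16('cc'): parent n15 fail=0; on 'c' 0 → fail=15;  out {5}∪∅={5}
  n17('ca'): parent n15 fail=0; on 'a' 0 → fail=1;  out ∅∪∅=∅
  n19('cb'): parent n15 fail=0; on 'b' 0 → fail=4;  out {7}∪{1}={1,7}
  n3('aab'): parent n2 fail=1; on 'b' 1 → fail=10;  out {0}∪{1,4}={0,1,4}
  n6('bcb'): parent n5 fail=15; on 'b' 15 → fail=19;  out ∅∪{1,7}={1,7}
  n11('abc'): parent n10 fail=4; on 'c' 4 → fail=5;  out ∅∪∅=∅
  n18('caa'): parent n17 fail=1; on 'a' 1 → fail=2;  out {6}∪∅={6}
  n7('bcba'): parent n6 fail=19; on 'a' 19→4→0 → fail=1;  out ∅∪∅=∅
  n12('abca'): parent n11 fail=5; on 'a' 5→15 → fail=17;  out ∅∪∅=∅
  n8('bcbac'): parent n7 fail=1; on 'c' 1→0 → fail=15;  out ∅∪∅=∅
  n13('abcab'): parent n12 fail=17; on 'b' 17→1 → fail=10;  out ∅∪{1,4}={1,4}
  n9('bcbacb'): parent n8 fail=15; on 'b' 15 → fail=19;  out {2}∪{1,7}={1,2,7}
  n14('abcaba'): parent n13 fail=10; on 'a' 10→4→0 → fail=1;  out {3}∪∅={3}

Run:
[0] read 'c'  n0⇒n15
[1] read 'c'  n15⇒n16  ** P5@[0:1]
[2] read 'c'  n16⇒n16 (fail-walked)  ** P5@[1:2]
[3] read 'b'  n16⇒n19 (fail-walked)  ** P1@[3:3],P7@[2:3]
[4] read 'c'  n19⇒n5 (fail-walked)
[5] read 'b'  n5⇒n6  ** P1@[5:5],P7@[4:5]
[6] read 'a'  n6⇒n7
[7] read 'c'  n7⇒n8
[8] read 'b'  n8⇒n9  ** P1@[8:8],P2@[3:8],P7@[7:8]
[9] read 'c'  n9⇒n5 (fail-walked)
[10] read 'c'  n5⇒n16 (fail-walked)  ** P5@[9:10]
[11] read 'b'  n16⇒n19 (fail-walked)  ** P1@[11:11],P7@[10:11]
[12] read 'a'  n19⇒n1 (fail-walked)
[13] read 'b'  n1⇒n10  ** P1@[13:13],P4@[12:13]
[14] read 'c'  n10⇒n11
[15] read 'a'  n11⇒n12
[16] read 'b'  n12⇒n13  ** P1@[16:16],P4@[15:16]
[17] read 'a'  n13⇒n14  ** P3@[12:17]
[18] read 'c'  n14⇒n15 (fail-walked)
[19] read 'b'  n15⇒n19  ** P1@[19:19],P7@[18:19]
[20] read 'c'  n19⇒n5 (fail-walked)
[21] read 'c'  n5⇒n16 (fail-walked)  ** P5@[20:21]
[22] read 'a'  n16⇒n17 (fail-walked)
[23] read 'b'  n17⇒n10 (fail-walked)  ** P1@[23:23],P4@[22:23]
[24] read 'c'  n10⇒n11
[25] read 'a'  n11⇒n12
[26] read 'b'  n12⇒n13  ** P1@[26:26],P4@[25:26]
[27] read 'a'  n13⇒n14  ** P3@[22:27]
[28] read 'c'  n14⇒n15 (fail-walked)
[29] read 'a'  n15⇒n17
[30] read 'b'  n17⇒n10 (fail-walked)  ** P1@[30:30],P4@[29:30]
[31] read 'c'  n10⇒n11
[32] read 'a'  n11⇒n12
[33] read 'b'  n12⇒n13  ** P1@[33:33],P4@[32:33]
[34] read 'a'  n13⇒n14  ** P3@[29:34]
[35] read 'c'  n14⇒n15 (fail-walked)
[36] read 'a'  n15⇒n17
[37] read 'a'  n17⇒n18  ** P6@[35:37]
[38] read 'a'  n18⇒n2 (fail-walked)
[39] read 'a'  n2⇒n2 (fail-walked)
[40] read 'b'  n2⇒n3  ** P0@[38:40],P1@[40:40],P4@[39:40]
[41] read 'c'  n3⇒n11 (fail-walked)
[42] read 'a'  n11⇒n12
[43] read 'b'  n12⇒n13  ** P1@[43:43],P4@[42:43]
[44] read 'a'  n13⇒n14  ** P3@[39:44]
[45] read 'c'  n14⇒n15 (fail-walked)
[46] read 'a'  n15⇒n17
[47] read 'a'  n17⇒n18  ** P6@[45:47]
[48] read 'b'  n18⇒n3 (fail-walked)  ** P0@[46:48],P1@[48:48],P4@[47:48]
[49] read 'a'  n3⇒n1 (fail-walked)
[50] read 'a'  n1⇒n2
[51] read 'b'  n2⇒n3  ** P0@[49:51],P1@[51:51],P4@[50:51]

Matches: [[1,5],[2,5],[3,1],[3,7],[5,1],[5,7],[8,1],[8,2],[8,7],[10,5],[11,1],[11,7],[13,1],[13,4],[16,1],[16,4],[17,3],[19,1],[19,7],[21,5],[23,1],[23,4],[26,1],[26,4],[27,3],[30,1],[30,4],[33,1],[33,4],[34,3],[37,6],[40,0],[40,1],[40,4],[43,1],[43,4],[44,3],[47,6],[48,0],[48,1],[48,4],[51,0],[51,1],[51,4]]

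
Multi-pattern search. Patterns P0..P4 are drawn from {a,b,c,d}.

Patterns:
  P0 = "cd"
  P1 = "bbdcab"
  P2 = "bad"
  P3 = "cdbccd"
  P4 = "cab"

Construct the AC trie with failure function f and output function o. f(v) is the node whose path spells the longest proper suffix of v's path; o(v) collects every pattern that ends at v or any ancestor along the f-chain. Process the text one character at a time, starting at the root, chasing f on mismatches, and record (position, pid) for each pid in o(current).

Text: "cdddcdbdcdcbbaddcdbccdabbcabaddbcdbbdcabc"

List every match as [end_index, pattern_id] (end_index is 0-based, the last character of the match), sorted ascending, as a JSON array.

Build:
Trie nodes:
  0='ε' goto b→3 c→1
  1='c' goto a→15 d→2
  2='cd' goto b→11  ←P0
  3='b' goto a→9 b→4
  4='bb' goto d→5
  5='bbd' goto c→6
  6='bbdc' goto a→7
  7='bbdca' goto b→8
  8='bbdcab' goto ·  ←P1
  9='ba' goto d→10
  10='bad' goto ·  ←P2
  11='cdb' goto c→12
  12='cdbc' goto c→13
  13='cdbcc' goto d→14
  14='cdbccd' goto ·  ←P3
  15='ca' goto b→16
  16='cab' goto ·  ←P4

BFS fail/out derivation:
  fail(1) 'c': from fail(0)=0 chase 'c': 0 ⇒ 0;  out=∅∪out(0)=∅
  fail(3) 'b': from fail(0)=0 chase 'b': 0 ⇒ 0;  out=∅∪out(0)=∅
  fail(2) 'cd': from fail(1)=0 chase 'd': 0 ⇒ 0;  out={0}∪out(0)={0}
  fail(4) 'bb': from fail(3)=0 chase 'b': 0 ⇒ 3;  out=∅∪out(3)=∅
  fail(9) 'ba': from fail(3)=0 chase 'a': 0 ⇒ 0;  out=∅∪out(0)=∅
  fail(15) 'ca': from fail(1)=0 chase 'a': 0 ⇒ 0;  out=∅∪out(0)=∅
  fail(5) 'bbd': from fail(4)=3 chase 'd': 3→0 ⇒ 0;  out=∅∪out(0)=∅
  fail(10) 'bad': from fail(9)=0 chase 'd': 0 ⇒ 0;  out={2}∪out(0)={2}
  fail(11) 'cdb': from fail(2)=0 chase 'b': 0 ⇒ 3;  out=∅∪out(3)=∅
  fail(16) 'cab': from fail(15)=0 chase 'b': 0 ⇒ 3;  out={4}∪out(3)={4}
  fail(6) 'bbdc': from fail(5)=0 chase 'c': 0 ⇒ 1;  out=∅∪out(1)=∅
  fail(12) 'cdbc': from fail(11)=3 chase 'c': 3→0 ⇒ 1;  out=∅∪out(1)=∅
  fail(7) 'bbdca': from fail(6)=1 chase 'a': 1 ⇒ 15;  out=∅∪out(15)=∅
  fail(13) 'cdbcc': from fail(12)=1 chase 'c': 1→0 ⇒ 1;  out=∅∪out(1)=∅
  fail(8) 'bbdcab': from fail(7)=15 chase 'b': 15 ⇒ 16;  out={1}∪out(16)={1,4}
  fail(14) 'cdbccd': from fail(13)=1 chase 'd': 1 ⇒ 2;  out={3}∪out(2)={0,3}

Run:
[0] read 'c'  n0⇒n1
[1] read 'd'  n1⇒n2  ** P0@[0:1]
[2] read 'd'  n2⇒n0 ·f
[3] read 'd'  n0⇒n0
[4] read 'c'  n0⇒n1
[5] read 'd'  n1⇒n2  ** P0@[4:5]
[6] read 'b'  n2⇒n11
[7] read 'd'  n11⇒n0 ·f
[8] read 'c'  n0⇒n1
[9] read 'd'  n1⇒n2  ** P0@[8:9]
[10] read 'c'  n2⇒n1 ·f
[11] read 'b'  n1⇒n3 ·f
[12] read 'b'  n3⇒n4
[13] read 'a'  n4⇒n9 ·f
[14] read 'd'  n9⇒n10  ** P2@[12:14]
[15] read 'd'  n10⇒n0 ·f
[16] read 'c'  n0⇒n1
[17] read 'd'  n1⇒n2  ** P0@[16:17]
[18] read 'b'  n2⇒n11
[19] read 'c'  n11⇒n12
[20] read 'c'  n12⇒n13
[21] read 'd'  n13⇒n14  ** P0@[20:21],P3@[16:21]
[22] read 'a'  n14⇒n0 ·f
[23] read 'b'  n0⇒n3
[24] read 'b'  n3⇒n4
[25] read 'c'  n4⇒n1 ·f
[26] read 'a'  n1⇒n15
[27] read 'b'  n15⇒n16  ** P4@[25:27]
[28] read 'a'  n16⇒n9 ·f
[29] read 'd'  n9⇒n10  ** P2@[27:29]
[30] read 'd'  n10⇒n0 ·f
[31] read 'b'  n0⇒n3
[32] read 'c'  n3⇒n1 ·f
[33] read 'd'  n1⇒n2  ** P0@[32:33]
[34] read 'b'  n2⇒n11
[35] read 'b'  n11⇒n4 ·f
[36] read 'd'  n4⇒n5
[37] read 'c'  n5⇒n6
[38] read 'a'  n6⇒n7
[39] read 'b'  n7⇒n8  ** P1@[34:39],P4@[37:39]
[40] read 'c'  n8⇒n1 ·f

Matches: [[1,0],[5,0],[9,0],[14,2],[17,0],[21,0],[21,3],[27,4],[29,2],[33,0],[39,1],[39,4]]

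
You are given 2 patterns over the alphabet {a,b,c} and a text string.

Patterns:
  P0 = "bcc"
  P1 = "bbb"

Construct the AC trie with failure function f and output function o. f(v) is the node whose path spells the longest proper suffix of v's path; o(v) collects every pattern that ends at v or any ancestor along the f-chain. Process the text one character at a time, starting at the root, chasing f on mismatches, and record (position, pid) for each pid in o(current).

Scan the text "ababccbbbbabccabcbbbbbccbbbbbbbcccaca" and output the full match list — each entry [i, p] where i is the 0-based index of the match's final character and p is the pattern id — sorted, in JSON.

Construct AC machine:
Trie nodes:
  n0 'ε': b→1
  n1 'b': b→4 c→2
  n2 'bc': c→3
  n3 'bcc': ·  [P0 ends]
  n4 'bb': b→5
  n5 'bbb': ·  [P1 ends]

Failure links (BFS by depth):
  n1('b'): parent n0 fail=0; on 'b' 0 → fail=0;  out ∅∪∅=∅
  n2('bc'): parent n1 fail=0; on 'c' 0 → fail=0;  out ∅∪∅=∅
  n4('bb'): parent n1 fail=0; on 'b' 0 → fail=1;  out ∅∪∅=∅
  n3('bcc'): parent n2 fail=0; on 'c' 0 → fail=0;  out {0}∪∅={0}
  n5('bbb'): parent n4 fail=1; on 'b' 1 → fail=4;  out {1}∪∅={1}

Text stream:
[0] read 'a'  n0⇒n0
[1] read 'b'  n0⇒n1
[2] read 'a'  n1⇒n0 (via fail)
[3] read 'b'  n0⇒n1
[4] read 'c'  n1⇒n2
[5] read 'c'  n2⇒n3  emit P0@[3:5]
[6] read 'b'  n3⇒n1 (via fail)
[7] read 'b'  n1⇒n4
[8] read 'b'  n4⇒n5  emit P1@[6:8]
[9] read 'b'  n5⇒n5 (via fail)  emit P1@[7:9]
[10] read 'a'  n5⇒n0 (via fail)
[11] read 'b'  n0⇒n1
[12] read 'c'  n1⇒n2
[13] read 'c'  n2⇒n3  emit P0@[11:13]
[14] read 'a'  n3⇒n0 (via fail)
[15] read 'b'  n0⇒n1
[16] read 'c'  n1⇒n2
[17] read 'b'  n2⇒n1 (via fail)
[18] read 'b'  n1⇒n4
[19] read 'b'  n4⇒n5  emit P1@[17:19]
[20] read 'b'  n5⇒n5 (via fail)  emit P1@[18:20]
[21] read 'b'  n5⇒n5 (via fail)  emit P1@[19:21]
[22] read 'c'  n5⇒n2 (via fail)
[23] read 'c'  n2⇒n3  emit P0@[21:23]
[24] read 'b'  n3⇒n1 (via fail)
[25] read 'b'  n1⇒n4
[26] read 'b'  n4⇒n5  emit P1@[24:26]
[27] read 'b'  n5⇒n5 (via fail)  emit P1@[25:27]
[28] read 'b'  n5⇒n5 (via fail)  emit P1@[26:28]
[29] read 'b'  n5⇒n5 (via fail)  emit P1@[27:29]
[30] read 'b'  n5⇒n5 (via fail)  emit P1@[28:30]
[31] read 'c'  n5⇒n2 (via fail)
[32] read 'c'  n2⇒n3  emit P0@[30:32]
[33] read 'c'  n3⇒n0 (via fail)
[34] read 'a'  n0⇒n0
[35] read 'c'  n0⇒n0
[36] read 'a'  n0⇒n0

Matches: [[5,0],[8,1],[9,1],[13,0],[19,1],[20,1],[21,1],[23,0],[26,1],[27,1],[28,1],[29,1],[30,1],[32,0]]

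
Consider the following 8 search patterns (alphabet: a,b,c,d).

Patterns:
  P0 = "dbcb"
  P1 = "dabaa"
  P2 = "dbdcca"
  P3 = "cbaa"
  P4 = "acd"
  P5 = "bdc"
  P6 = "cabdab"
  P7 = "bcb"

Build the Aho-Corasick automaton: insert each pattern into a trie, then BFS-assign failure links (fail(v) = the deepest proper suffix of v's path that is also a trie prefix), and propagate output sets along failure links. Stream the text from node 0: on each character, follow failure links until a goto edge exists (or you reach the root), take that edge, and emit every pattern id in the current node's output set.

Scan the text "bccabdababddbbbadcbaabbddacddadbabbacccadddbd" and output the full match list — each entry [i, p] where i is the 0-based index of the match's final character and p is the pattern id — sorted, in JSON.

Build:
Trie (insert patterns):
  n0 'ε': a→17 b→20 c→13 d→1
  n1 'd': a→5 b→2
  n2 'db': c→3 d→9
  n3 'dbc': b→4
  n4 'dbcb': ·  [P0 ends]
  n5 'da': b→6
  n6 'dab': a→7
  n7 'daba': a→8
  n8 'dabaa': ·  [P1 ends]
  n9 'dbd': c→10
  n10 'dbdc': c→11
  n11 'dbdcc': a→12
  n12 'dbdcca': ·  [P2 ends]
  n13 'c': a→23 b→14
  n14 'cb': a→15
  n15 'cba': a→16
  n16 'cbaa': ·  [P3 ends]
  n17 'a': c→18
  n18 'ac': d→19
  n19 'acd': ·  [P4 ends]
  n20 'b': c→28 d→21
  n21 'bd': c→22
  n22 'bdc': ·  [P5 ends]
  n23 'ca': b→24
  n24 'cab': d→25
  n25 'cabd': a→26
  n26 'cabda': b→27
  n27 'cabdab': ·  [P6 ends]
  n28 'bc': b→29
  n29 'bcb': ·  [P7 ends]

Failure links (BFS by depth):
  n1('d'): parent n0 fail=0; on 'd' 0 → fail=0;  out ∅∪∅=∅
  n13('c'): parent n0 fail=0; on 'c' 0 → fail=0;  out ∅∪∅=∅
  n17('a'): parent n0 fail=0; on 'a' 0 → fail=0;  out ∅∪∅=∅
  n20('b'): parent n0 fail=0; on 'b' 0 → fail=0;  out ∅∪∅=∅
  n2('db'): parent n1 fail=0; on 'b' 0 → fail=20;  out ∅∪∅=∅
  n5('da'): parent n1 fail=0; on 'a' 0 → fail=17;  out ∅∪∅=∅
  n14('cb'): parent n13 fail=0; on 'b' 0 → fail=20;  out ∅∪∅=∅
  n18('ac'): parent n17 fail=0; on 'c' 0 → fail=13;  out ∅∪∅=∅
  n21('bd'): parent n20 fail=0; on 'd' 0 → fail=1;  out ∅∪∅=∅
  n23('ca'): parent n13 fail=0; on 'a' 0 → fail=17;  out ∅∪∅=∅
  n28('bc'): parent n20 fail=0; on 'c' 0 → fail=13;  out ∅∪∅=∅
  n3('dbc'): parent n2 fail=20; on 'c' 20 → fail=28;  out ∅∪∅=∅
  n6('dab'): parent n5 fail=17; on 'b' 17→0 → fail=20;  out ∅∪∅=∅
  n9('dbd'): parent n2 fail=20; on 'd' 20 → fail=21;  out ∅∪∅=∅
  n15('cba'): parent n14 fail=20; on 'a' 20→0 → fail=17;  out ∅∪∅=∅
  n19('acd'): parent n18 fail=13; on 'd' 13→0 → fail=1;  out {4}∪∅={4}
  n22('bdc'): parent n21 fail=1; on 'c' 1→0 → fail=13;  out {5}∪∅={5}
  n24('cab'): parent n23 fail=17; on 'b' 17→0 → fail=20;  out ∅∪∅=∅
  n29('bcb'): parent n28 fail=13; on 'b' 13 → fail=14;  out {7}∪∅={7}
  n4('dbcb'): parent n3 fail=28; on 'b' 28 → fail=29;  out {0}∪{7}={0,7}
  n7('daba'): parent n6 fail=20; on 'a' 20→0 → fail=17;  out ∅∪∅=∅
  n10('dbdc'): parent n9 fail=21; on 'c' 21 → fail=22;  out ∅∪{5}={5}
  n16('cbaa'): parent n15 fail=17; on 'a' 17→0 → fail=17;  out {3}∪∅={3}
  n25('cabd'): parent n24 fail=20; on 'd' 20 → fail=21;  out ∅∪∅=∅
  n8('dabaa'): parent n7 fail=17; on 'a' 17→0 → fail=17;  out {1}∪∅={1}
  n11('dbdcc'): parent n10 fail=22; on 'c' 22→13→0 → fail=13;  out ∅∪∅=∅
  n26('cabda'): parent n25 fail=21; on 'a' 21→1 → fail=5;  out ∅∪∅=∅
  n12('dbdcca'): parent n11 fail=13; on 'a' 13 → fail=23;  out {2}∪∅={2}
  n27('cabdab'): parent n26 fail=5; on 'b' 5 → fail=6;  out {6}∪∅={6}

Scan:
pos 0 'b': at 20
pos 1 'c': at 28
pos 2 'c': at 13 ·f
pos 3 'a': at 23
pos 4 'b': at 24
pos 5 'd': at 25
pos 6 'a': at 26
pos 7 'b': at 27  emit P6@[2:7]
pos 8 'a': at 7 ·f
pos 9 'b': at 20 ·f
pos 10 'd': at 21
pos 11 'd': at 1 ·f
pos 12 'b': at 2
pos 13 'b': at 20 ·f
pos 14 'b': at 20 ·f
pos 15 'a': at 17 ·f
pos 16 'd': at 1 ·f
pos 17 'c': at 13 ·f
pos 18 'b': at 14
pos 19 'a': at 15
pos 20 'a': at 16  emit P3@[17:20]
pos 21 'b': at 20 ·f
pos 22 'b': at 20 ·f
pos 23 'd': at 21
pos 24 'd': at 1 ·f
pos 25 'a': at 5
pos 26 'c': at 18 ·f
pos 27 'd': at 19  emit P4@[25:27]
pos 28 'd': at 1 ·f
pos 29 'a': at 5
pos 30 'd': at 1 ·f
pos 31 'b': at 2
pos 32 'a': at 17 ·f
pos 33 'b': at 20 ·f
pos 34 'b': at 20 ·f
pos 35 'a': at 17 ·f
pos 36 'c': at 18
pos 37 'c': at 13 ·f
pos 38 'c': at 13 ·f
pos 39 'a': at 23
pos 40 'd': at 1 ·f
pos 41 'd': at 1 ·f
pos 42 'd': at 1 ·f
pos 43 'b': at 2
pos 44 'd': at 9

Result: [[7,6],[20,3],[27,4]]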